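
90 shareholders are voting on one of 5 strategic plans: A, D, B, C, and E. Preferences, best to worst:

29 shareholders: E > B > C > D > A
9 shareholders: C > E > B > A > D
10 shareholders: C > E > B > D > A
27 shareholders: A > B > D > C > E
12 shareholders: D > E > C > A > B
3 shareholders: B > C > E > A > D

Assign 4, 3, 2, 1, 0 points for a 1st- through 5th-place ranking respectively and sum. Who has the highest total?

A: 29·0 + 9·1 + 10·0 + 27·4 + 12·1 + 3·1 = 132
D: 29·1 + 9·0 + 10·1 + 27·2 + 12·4 + 3·0 = 141
B: 29·3 + 9·2 + 10·2 + 27·3 + 12·0 + 3·4 = 218
C: 29·2 + 9·4 + 10·4 + 27·1 + 12·2 + 3·3 = 194
E: 29·4 + 9·3 + 10·3 + 27·0 + 12·3 + 3·2 = 215
B has the highest Borda score (218).

B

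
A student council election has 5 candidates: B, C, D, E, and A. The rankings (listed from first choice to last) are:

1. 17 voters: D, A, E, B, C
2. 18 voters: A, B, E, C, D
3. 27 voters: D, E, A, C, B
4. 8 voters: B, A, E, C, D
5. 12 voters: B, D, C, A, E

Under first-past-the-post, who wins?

First-place votes: B 20, C 0, D 44, E 0, A 18.
D has the most first-place votes.

D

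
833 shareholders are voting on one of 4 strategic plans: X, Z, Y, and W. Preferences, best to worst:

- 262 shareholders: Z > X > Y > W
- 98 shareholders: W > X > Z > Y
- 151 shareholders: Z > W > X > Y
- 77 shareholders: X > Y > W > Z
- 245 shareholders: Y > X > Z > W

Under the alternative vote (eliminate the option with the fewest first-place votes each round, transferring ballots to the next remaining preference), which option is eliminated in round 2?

Round 1: X 77, Z 413, Y 245, W 98. Eliminate X.
Round 2: Z 413, Y 322, W 98. Eliminate W.

W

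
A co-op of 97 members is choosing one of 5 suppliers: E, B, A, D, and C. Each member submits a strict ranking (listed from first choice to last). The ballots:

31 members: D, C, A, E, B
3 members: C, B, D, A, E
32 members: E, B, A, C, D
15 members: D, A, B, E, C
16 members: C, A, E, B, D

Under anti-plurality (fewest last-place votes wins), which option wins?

Last-place votes: E 3, B 31, A 0, D 48, C 15.
A is ranked last by the fewest voters, so A wins.

A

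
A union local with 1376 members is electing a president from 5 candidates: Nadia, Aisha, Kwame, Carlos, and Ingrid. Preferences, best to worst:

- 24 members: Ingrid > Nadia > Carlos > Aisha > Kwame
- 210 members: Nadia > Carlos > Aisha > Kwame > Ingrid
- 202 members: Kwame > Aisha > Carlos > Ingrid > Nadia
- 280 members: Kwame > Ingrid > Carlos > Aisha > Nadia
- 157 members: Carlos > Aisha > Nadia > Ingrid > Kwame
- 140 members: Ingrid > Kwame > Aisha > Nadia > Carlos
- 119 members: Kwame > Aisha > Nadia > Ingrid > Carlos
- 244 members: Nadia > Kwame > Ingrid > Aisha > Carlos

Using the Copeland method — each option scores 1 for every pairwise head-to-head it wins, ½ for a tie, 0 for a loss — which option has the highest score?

Nadia: beats Carlos and Ingrid; loses to Aisha and Kwame → score 2.
Aisha: beats Nadia and Carlos; ties Ingrid; loses to Kwame → score 2.5.
Kwame: beats Nadia, Aisha, Carlos, and Ingrid → score 4.
Carlos: loses to Nadia, Aisha, Kwame, and Ingrid → score 0.
Ingrid: beats Carlos; ties Aisha; loses to Nadia and Kwame → score 1.5.
Kwame has the best pairwise record.

Kwame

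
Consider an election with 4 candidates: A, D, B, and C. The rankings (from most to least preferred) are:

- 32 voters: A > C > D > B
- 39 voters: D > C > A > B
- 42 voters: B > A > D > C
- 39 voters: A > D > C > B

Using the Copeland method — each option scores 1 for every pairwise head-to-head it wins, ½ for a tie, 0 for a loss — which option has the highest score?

A

A: beats D, B, and C → score 3.
D: beats B and C; loses to A → score 2.
B: loses to A, D, and C → score 0.
C: beats B; loses to A and D → score 1.
A has the best pairwise record.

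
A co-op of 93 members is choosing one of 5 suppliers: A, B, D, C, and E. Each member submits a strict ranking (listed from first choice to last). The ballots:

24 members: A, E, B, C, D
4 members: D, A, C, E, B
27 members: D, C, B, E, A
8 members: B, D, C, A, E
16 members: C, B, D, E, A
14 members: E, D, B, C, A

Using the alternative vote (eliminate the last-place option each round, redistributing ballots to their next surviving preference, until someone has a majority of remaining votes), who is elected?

D

Round 1: A 24, B 8, D 31, C 16, E 14. Eliminate B.
Round 2: A 24, D 39, C 16, E 14. Eliminate E.
Round 3: A 24, D 53, C 16. D has a majority.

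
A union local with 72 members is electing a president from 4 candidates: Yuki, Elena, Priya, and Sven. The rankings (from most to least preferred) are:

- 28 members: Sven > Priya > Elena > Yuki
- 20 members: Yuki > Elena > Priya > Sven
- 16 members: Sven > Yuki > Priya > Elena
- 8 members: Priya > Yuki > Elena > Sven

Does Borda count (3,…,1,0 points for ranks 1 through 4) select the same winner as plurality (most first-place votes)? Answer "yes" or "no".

Borda — scores: Yuki 108, Elena 76, Priya 116, Sven 132. Winner: Sven.
Plurality — first-place votes: Yuki 20, Elena 0, Priya 8, Sven 44. Winner: Sven.
The two methods agree.

yes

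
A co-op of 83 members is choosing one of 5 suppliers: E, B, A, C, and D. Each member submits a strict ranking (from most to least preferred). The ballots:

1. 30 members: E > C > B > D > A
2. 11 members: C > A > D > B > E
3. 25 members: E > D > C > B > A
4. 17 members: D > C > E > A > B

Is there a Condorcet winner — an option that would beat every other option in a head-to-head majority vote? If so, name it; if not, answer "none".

E

E vs B: 72–11 for E.
E vs A: 72–11 for E.
E vs C: 55–28 for E.
E vs D: 55–28 for E.
E beats every other option head-to-head.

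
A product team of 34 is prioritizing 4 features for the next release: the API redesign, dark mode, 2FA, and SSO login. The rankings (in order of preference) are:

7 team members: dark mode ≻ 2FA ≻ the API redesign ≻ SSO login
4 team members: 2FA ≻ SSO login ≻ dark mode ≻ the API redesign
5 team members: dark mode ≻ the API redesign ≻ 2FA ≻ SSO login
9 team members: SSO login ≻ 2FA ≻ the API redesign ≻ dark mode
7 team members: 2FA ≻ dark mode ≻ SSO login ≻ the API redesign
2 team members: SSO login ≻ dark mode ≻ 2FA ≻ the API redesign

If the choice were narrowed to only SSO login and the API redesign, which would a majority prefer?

Voters preferring SSO login to the API redesign: 22; preferring the API redesign to SSO login: 12.
SSO login wins the head-to-head.

SSO login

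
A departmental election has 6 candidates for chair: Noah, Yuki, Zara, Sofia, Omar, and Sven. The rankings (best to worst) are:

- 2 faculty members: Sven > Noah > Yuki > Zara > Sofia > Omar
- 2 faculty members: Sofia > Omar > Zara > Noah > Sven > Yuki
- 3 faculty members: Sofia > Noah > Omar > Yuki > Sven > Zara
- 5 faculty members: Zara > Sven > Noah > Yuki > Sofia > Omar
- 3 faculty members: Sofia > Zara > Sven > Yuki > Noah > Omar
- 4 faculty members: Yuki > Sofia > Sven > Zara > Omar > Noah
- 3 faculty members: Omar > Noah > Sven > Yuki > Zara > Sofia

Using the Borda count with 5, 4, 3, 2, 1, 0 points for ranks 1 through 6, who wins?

Noah: 2·4 + 2·2 + 3·4 + 5·3 + 3·1 + 4·0 + 3·4 = 54
Yuki: 2·3 + 2·0 + 3·2 + 5·2 + 3·2 + 4·5 + 3·2 = 54
Zara: 2·2 + 2·3 + 3·0 + 5·5 + 3·4 + 4·2 + 3·1 = 58
Sofia: 2·1 + 2·5 + 3·5 + 5·1 + 3·5 + 4·4 + 3·0 = 63
Omar: 2·0 + 2·4 + 3·3 + 5·0 + 3·0 + 4·1 + 3·5 = 36
Sven: 2·5 + 2·1 + 3·1 + 5·4 + 3·3 + 4·3 + 3·3 = 65
Sven has the highest Borda score (65).

Sven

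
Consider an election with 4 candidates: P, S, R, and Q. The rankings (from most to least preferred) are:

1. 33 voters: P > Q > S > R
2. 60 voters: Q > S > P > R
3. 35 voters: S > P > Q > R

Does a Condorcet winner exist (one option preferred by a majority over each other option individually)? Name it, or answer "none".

Checking pairwise contests:
S beats P 95–33.
Q beats S 93–35.
P beats R 128–0.
P beats Q 68–60.
Every option loses at least one head-to-head, so there is no Condorcet winner.

none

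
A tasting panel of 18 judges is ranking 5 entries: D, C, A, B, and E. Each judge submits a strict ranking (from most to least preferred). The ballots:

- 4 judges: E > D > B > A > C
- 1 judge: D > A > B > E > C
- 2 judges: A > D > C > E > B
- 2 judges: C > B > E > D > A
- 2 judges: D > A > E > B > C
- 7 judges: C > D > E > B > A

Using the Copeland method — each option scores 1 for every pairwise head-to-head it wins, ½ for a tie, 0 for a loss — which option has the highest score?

D: beats A, B, and E; ties C → score 3.5.
C: beats B and E; ties D and A → score 3.
A: ties C; loses to D, B, and E → score 0.5.
B: beats A; loses to D, C, and E → score 1.
E: beats A and B; loses to D and C → score 2.
D has the best pairwise record.

D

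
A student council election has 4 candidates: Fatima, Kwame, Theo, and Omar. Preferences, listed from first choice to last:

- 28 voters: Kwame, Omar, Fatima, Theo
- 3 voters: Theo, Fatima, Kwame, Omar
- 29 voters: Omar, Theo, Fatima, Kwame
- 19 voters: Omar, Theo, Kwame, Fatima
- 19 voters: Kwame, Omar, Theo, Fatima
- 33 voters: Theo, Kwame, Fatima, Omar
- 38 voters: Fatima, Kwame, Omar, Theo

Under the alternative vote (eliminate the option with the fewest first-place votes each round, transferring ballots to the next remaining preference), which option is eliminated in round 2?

Fatima

Round 1: Fatima 38, Kwame 47, Theo 36, Omar 48. Eliminate Theo.
Round 2: Fatima 41, Kwame 80, Omar 48. Eliminate Fatima.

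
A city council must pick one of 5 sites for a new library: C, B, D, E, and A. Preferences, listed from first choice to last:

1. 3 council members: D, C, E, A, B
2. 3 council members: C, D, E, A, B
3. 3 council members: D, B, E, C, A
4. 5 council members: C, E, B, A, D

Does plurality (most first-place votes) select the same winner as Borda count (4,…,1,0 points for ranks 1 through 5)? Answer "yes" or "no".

yes

Plurality — first-place votes: C 8, B 0, D 6, E 0, A 0. Winner: C.
Borda — scores: C 44, B 19, D 33, E 33, A 11. Winner: C.
The two methods agree.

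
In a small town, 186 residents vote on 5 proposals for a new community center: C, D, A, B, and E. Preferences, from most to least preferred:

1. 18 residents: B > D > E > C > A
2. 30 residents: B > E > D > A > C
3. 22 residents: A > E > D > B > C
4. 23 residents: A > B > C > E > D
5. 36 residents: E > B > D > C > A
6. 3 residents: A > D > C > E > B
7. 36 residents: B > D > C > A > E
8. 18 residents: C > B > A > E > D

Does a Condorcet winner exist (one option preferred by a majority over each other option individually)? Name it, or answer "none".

B vs C: 165–21 for B.
B vs D: 161–25 for B.
B vs A: 138–48 for B.
B vs E: 125–61 for B.
B beats every other option head-to-head.

B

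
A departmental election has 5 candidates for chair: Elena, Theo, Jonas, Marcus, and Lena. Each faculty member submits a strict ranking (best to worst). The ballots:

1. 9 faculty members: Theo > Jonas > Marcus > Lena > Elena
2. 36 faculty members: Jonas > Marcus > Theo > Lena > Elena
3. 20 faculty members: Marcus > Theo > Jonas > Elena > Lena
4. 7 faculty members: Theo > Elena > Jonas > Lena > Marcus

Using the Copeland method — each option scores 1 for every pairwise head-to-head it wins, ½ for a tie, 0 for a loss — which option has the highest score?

Jonas

Elena: loses to Theo, Jonas, Marcus, and Lena → score 0.
Theo: beats Elena and Lena; ties Jonas; loses to Marcus → score 2.5.
Jonas: beats Elena, Marcus, and Lena; ties Theo → score 3.5.
Marcus: beats Elena, Theo, and Lena; loses to Jonas → score 3.
Lena: beats Elena; loses to Theo, Jonas, and Marcus → score 1.
Jonas has the best pairwise record.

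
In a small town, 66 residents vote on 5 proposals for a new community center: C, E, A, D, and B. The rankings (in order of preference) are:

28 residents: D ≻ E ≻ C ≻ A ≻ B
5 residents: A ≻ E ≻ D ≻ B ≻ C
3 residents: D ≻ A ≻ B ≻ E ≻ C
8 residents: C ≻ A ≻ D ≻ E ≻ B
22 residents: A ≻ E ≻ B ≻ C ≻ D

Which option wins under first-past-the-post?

D

First-place votes: C 8, E 0, A 27, D 31, B 0.
D has the most first-place votes.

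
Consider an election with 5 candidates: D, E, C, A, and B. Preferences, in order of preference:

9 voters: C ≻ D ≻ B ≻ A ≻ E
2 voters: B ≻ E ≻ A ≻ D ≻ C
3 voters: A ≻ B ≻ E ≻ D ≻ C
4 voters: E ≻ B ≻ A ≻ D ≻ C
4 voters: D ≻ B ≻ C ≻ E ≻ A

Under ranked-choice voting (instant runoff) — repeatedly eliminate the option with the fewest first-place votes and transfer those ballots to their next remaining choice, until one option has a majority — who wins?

Round 1: D 4, E 4, C 9, A 3, B 2. Eliminate B.
Round 2: D 4, E 6, C 9, A 3. Eliminate A.
Round 3: D 4, E 9, C 9. Eliminate D.
Round 4: E 9, C 13. C has a majority.

C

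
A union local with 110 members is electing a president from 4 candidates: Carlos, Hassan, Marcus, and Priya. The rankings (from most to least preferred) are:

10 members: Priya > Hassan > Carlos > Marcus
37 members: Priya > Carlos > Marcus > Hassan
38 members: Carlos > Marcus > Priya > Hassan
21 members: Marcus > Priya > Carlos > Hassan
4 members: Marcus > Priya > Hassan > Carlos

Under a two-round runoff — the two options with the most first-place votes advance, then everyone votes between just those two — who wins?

Priya

Round 1 first-place votes: Carlos 38, Hassan 0, Marcus 25, Priya 47.
Priya and Carlos advance.
Runoff: Priya is preferred to Carlos by 72 voters; Carlos by 38.
Priya wins the runoff.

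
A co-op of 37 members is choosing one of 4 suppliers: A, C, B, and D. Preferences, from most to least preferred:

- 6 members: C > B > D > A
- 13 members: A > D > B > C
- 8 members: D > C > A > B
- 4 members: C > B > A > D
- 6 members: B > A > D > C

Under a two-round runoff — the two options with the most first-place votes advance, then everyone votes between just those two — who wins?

A

Round 1 first-place votes: A 13, C 10, B 6, D 8.
A and C advance.
Runoff: A is preferred to C by 19 voters; C by 18.
A wins the runoff.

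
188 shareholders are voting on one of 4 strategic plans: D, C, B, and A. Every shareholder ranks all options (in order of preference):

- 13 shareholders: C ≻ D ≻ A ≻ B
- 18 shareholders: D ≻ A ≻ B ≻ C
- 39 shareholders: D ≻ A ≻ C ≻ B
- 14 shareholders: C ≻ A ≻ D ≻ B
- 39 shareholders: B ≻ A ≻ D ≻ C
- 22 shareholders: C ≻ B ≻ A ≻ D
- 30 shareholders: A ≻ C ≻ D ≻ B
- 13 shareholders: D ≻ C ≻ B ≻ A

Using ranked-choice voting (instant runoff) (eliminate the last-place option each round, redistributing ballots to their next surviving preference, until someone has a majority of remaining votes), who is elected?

D

Round 1: D 70, C 49, B 39, A 30. Eliminate A.
Round 2: D 70, C 79, B 39. Eliminate B.
Round 3: D 109, C 79. D has a majority.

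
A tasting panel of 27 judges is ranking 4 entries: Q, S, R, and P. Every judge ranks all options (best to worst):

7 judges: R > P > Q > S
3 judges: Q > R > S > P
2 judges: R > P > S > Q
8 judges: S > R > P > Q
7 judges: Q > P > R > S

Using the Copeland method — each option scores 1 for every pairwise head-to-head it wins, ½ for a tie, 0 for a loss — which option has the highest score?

R

Q: beats S; loses to R and P → score 1.
S: loses to Q, R, and P → score 0.
R: beats Q, S, and P → score 3.
P: beats Q and S; loses to R → score 2.
R has the best pairwise record.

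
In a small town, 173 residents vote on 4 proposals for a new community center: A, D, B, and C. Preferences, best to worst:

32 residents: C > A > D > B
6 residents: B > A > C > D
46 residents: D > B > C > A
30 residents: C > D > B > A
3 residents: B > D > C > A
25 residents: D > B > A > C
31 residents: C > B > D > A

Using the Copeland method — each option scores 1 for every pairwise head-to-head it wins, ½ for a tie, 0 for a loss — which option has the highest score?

C

A: loses to D, B, and C → score 0.
D: beats A and B; loses to C → score 2.
B: beats A; loses to D and C → score 1.
C: beats A, D, and B → score 3.
C has the best pairwise record.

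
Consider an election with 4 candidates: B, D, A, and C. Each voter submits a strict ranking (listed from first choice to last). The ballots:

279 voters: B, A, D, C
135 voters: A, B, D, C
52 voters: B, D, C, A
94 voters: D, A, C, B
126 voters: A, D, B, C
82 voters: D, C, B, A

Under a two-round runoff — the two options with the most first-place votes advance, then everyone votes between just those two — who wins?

Round 1 first-place votes: B 331, D 176, A 261, C 0.
B and A advance.
Runoff: B is preferred to A by 413 voters; A by 355.
B wins the runoff.

B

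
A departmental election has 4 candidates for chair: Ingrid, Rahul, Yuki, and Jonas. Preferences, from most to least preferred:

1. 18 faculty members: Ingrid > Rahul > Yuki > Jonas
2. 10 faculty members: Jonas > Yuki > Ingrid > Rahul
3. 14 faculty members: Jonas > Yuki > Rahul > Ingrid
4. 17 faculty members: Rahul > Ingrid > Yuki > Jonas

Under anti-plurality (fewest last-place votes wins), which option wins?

Yuki

Last-place votes: Ingrid 14, Rahul 10, Yuki 0, Jonas 35.
Yuki is ranked last by the fewest voters, so Yuki wins.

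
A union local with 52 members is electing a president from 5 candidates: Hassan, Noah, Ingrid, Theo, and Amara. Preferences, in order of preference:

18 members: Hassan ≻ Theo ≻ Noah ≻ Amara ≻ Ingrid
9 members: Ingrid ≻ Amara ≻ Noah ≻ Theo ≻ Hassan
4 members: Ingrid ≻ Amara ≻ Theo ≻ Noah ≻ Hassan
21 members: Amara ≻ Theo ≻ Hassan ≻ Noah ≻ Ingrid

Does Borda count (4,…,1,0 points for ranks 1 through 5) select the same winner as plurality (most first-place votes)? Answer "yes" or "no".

Borda — scores: Hassan 114, Noah 79, Ingrid 52, Theo 134, Amara 141. Winner: Amara.
Plurality — first-place votes: Hassan 18, Noah 0, Ingrid 13, Theo 0, Amara 21. Winner: Amara.
The two methods agree.

yes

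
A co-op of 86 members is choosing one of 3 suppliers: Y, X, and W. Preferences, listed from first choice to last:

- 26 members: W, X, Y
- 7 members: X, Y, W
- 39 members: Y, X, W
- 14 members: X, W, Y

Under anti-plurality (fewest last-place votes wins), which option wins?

Last-place votes: Y 40, X 0, W 46.
X is ranked last by the fewest voters, so X wins.

X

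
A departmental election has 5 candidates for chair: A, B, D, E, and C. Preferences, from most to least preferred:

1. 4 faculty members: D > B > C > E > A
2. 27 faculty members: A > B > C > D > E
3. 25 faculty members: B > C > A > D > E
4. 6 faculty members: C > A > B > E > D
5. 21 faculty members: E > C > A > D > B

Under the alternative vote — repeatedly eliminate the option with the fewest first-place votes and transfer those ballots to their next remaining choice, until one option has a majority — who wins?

A

Round 1: A 27, B 25, D 4, E 21, C 6. Eliminate D.
Round 2: A 27, B 29, E 21, C 6. Eliminate C.
Round 3: A 33, B 29, E 21. Eliminate E.
Round 4: A 54, B 29. A has a majority.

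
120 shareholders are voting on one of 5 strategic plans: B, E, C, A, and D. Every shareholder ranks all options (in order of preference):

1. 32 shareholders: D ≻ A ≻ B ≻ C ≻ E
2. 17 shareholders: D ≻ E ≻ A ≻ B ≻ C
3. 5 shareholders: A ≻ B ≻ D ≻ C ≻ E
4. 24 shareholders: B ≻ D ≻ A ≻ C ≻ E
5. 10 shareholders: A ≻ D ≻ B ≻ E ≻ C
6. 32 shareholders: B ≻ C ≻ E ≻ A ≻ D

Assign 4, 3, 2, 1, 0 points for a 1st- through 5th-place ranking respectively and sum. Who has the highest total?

B

B: 32·2 + 17·1 + 5·3 + 24·4 + 10·2 + 32·4 = 340
E: 32·0 + 17·3 + 5·0 + 24·0 + 10·1 + 32·2 = 125
C: 32·1 + 17·0 + 5·1 + 24·1 + 10·0 + 32·3 = 157
A: 32·3 + 17·2 + 5·4 + 24·2 + 10·4 + 32·1 = 270
D: 32·4 + 17·4 + 5·2 + 24·3 + 10·3 + 32·0 = 308
B has the highest Borda score (340).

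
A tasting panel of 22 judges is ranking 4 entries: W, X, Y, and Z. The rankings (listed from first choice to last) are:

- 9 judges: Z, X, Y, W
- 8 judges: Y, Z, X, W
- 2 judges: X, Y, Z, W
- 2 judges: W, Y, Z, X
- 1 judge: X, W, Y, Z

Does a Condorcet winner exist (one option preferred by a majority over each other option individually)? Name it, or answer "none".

Checking pairwise contests:
X beats W 20–2.
Z beats X 19–3.
X beats Y 12–10.
Y beats Z 13–9.
Every option loses at least one head-to-head, so there is no Condorcet winner.

none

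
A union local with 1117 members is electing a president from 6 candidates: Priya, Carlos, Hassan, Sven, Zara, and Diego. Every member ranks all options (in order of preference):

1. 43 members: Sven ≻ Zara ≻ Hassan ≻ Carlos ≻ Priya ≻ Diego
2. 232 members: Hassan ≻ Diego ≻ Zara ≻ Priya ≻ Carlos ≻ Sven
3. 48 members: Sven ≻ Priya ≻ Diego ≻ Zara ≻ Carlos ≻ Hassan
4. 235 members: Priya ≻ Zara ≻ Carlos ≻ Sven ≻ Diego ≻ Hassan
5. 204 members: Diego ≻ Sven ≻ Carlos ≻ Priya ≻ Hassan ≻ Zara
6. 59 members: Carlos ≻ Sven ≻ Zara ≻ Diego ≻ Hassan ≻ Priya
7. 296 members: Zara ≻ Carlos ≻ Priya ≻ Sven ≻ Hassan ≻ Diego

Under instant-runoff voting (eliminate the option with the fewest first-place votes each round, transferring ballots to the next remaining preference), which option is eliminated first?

Round 1: Priya 235, Carlos 59, Hassan 232, Sven 91, Zara 296, Diego 204. Eliminate Carlos.

Carlos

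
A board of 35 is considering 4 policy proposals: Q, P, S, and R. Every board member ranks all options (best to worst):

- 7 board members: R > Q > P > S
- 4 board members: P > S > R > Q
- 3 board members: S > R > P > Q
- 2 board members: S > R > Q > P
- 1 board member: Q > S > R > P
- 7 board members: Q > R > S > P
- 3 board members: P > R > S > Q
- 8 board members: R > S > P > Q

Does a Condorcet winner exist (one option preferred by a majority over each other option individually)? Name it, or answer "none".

R

R vs Q: 27–8 for R.
R vs P: 28–7 for R.
R vs S: 25–10 for R.
R beats every other option head-to-head.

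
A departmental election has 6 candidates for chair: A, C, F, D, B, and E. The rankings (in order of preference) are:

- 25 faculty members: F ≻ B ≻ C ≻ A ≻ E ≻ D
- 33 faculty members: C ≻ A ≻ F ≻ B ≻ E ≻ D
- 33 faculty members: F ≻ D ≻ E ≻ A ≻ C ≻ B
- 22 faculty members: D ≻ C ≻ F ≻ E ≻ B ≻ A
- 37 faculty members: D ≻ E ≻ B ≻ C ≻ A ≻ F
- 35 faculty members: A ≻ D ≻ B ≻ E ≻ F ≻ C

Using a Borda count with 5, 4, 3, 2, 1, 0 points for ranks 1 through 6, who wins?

A: 25·2 + 33·4 + 33·2 + 22·0 + 37·1 + 35·5 = 460
C: 25·3 + 33·5 + 33·1 + 22·4 + 37·2 + 35·0 = 435
F: 25·5 + 33·3 + 33·5 + 22·3 + 37·0 + 35·1 = 490
D: 25·0 + 33·0 + 33·4 + 22·5 + 37·5 + 35·4 = 567
B: 25·4 + 33·2 + 33·0 + 22·1 + 37·3 + 35·3 = 404
E: 25·1 + 33·1 + 33·3 + 22·2 + 37·4 + 35·2 = 419
D has the highest Borda score (567).

D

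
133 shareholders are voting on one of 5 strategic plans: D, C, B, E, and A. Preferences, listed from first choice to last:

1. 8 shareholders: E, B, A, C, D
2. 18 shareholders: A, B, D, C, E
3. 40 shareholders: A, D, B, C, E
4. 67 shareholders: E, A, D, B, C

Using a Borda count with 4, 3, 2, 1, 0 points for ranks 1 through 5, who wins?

A

D: 8·0 + 18·2 + 40·3 + 67·2 = 290
C: 8·1 + 18·1 + 40·1 + 67·0 = 66
B: 8·3 + 18·3 + 40·2 + 67·1 = 225
E: 8·4 + 18·0 + 40·0 + 67·4 = 300
A: 8·2 + 18·4 + 40·4 + 67·3 = 449
A has the highest Borda score (449).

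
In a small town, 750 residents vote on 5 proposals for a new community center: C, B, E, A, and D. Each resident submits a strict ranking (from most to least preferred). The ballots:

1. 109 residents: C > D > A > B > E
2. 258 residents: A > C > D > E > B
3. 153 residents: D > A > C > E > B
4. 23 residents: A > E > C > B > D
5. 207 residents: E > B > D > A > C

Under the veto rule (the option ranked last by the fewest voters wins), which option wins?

A

Last-place votes: C 207, B 411, E 109, A 0, D 23.
A is ranked last by the fewest voters, so A wins.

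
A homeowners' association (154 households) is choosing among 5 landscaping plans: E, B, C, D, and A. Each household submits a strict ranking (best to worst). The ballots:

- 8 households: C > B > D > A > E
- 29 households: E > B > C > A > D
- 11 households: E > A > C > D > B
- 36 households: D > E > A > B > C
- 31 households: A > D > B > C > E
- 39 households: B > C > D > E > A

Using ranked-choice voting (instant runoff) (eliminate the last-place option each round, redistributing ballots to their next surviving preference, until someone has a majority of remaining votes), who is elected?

Round 1: E 40, B 39, C 8, D 36, A 31. Eliminate C.
Round 2: E 40, B 47, D 36, A 31. Eliminate A.
Round 3: E 40, B 47, D 67. Eliminate E.
Round 4: B 76, D 78. D has a majority.

D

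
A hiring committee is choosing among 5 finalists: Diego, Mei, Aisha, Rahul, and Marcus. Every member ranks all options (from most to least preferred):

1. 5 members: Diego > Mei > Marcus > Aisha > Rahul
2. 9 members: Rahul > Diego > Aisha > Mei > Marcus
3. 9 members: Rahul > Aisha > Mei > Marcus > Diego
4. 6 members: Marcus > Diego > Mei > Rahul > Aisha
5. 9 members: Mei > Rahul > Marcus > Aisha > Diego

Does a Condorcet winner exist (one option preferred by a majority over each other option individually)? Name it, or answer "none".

none

Checking pairwise contests:
Rahul beats Diego 27–11.
Diego beats Mei 20–18.
Diego beats Aisha 20–18.
Mei beats Rahul 20–18.
Mei beats Marcus 32–6.
Every option loses at least one head-to-head, so there is no Condorcet winner.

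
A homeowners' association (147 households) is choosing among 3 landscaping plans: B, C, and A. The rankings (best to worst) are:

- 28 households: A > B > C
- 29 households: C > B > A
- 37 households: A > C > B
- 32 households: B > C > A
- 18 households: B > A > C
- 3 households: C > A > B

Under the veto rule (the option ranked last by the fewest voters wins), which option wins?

B

Last-place votes: B 40, C 46, A 61.
B is ranked last by the fewest voters, so B wins.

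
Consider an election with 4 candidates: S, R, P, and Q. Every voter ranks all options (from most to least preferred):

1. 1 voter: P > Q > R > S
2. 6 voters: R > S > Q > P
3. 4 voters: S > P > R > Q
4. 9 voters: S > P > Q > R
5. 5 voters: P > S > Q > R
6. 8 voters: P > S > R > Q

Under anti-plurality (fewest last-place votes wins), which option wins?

S

Last-place votes: S 1, R 14, P 6, Q 12.
S is ranked last by the fewest voters, so S wins.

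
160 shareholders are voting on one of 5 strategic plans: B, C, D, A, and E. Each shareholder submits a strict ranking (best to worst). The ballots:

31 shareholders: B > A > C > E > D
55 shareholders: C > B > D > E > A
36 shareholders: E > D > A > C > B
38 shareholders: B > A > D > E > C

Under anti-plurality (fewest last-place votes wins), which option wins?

E

Last-place votes: B 36, C 38, D 31, A 55, E 0.
E is ranked last by the fewest voters, so E wins.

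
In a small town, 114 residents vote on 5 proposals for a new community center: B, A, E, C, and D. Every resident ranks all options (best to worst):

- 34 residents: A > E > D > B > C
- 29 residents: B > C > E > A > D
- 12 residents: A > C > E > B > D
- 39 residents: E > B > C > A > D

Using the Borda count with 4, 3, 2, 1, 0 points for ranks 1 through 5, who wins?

B: 34·1 + 29·4 + 12·1 + 39·3 = 279
A: 34·4 + 29·1 + 12·4 + 39·1 = 252
E: 34·3 + 29·2 + 12·2 + 39·4 = 340
C: 34·0 + 29·3 + 12·3 + 39·2 = 201
D: 34·2 + 29·0 + 12·0 + 39·0 = 68
E has the highest Borda score (340).

E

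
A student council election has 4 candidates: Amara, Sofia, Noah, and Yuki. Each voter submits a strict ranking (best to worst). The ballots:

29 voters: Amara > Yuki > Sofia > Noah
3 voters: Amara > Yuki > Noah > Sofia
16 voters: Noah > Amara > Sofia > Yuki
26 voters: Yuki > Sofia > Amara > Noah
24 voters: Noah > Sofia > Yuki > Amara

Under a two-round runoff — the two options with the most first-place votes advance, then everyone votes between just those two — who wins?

Round 1 first-place votes: Amara 32, Sofia 0, Noah 40, Yuki 26.
Noah and Amara advance.
Runoff: Noah is preferred to Amara by 40 voters; Amara by 58.
Amara wins the runoff.

Amara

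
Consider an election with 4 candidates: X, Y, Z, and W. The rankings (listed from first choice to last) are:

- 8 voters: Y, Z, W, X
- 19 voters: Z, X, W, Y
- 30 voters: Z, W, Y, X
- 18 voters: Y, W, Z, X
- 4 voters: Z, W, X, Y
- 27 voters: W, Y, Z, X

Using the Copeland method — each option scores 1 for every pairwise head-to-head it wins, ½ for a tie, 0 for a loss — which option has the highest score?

X: loses to Y, Z, and W → score 0.
Y: beats X; ties Z; loses to W → score 1.5.
Z: beats X and W; ties Y → score 2.5.
W: beats X and Y; loses to Z → score 2.
Z has the best pairwise record.

Z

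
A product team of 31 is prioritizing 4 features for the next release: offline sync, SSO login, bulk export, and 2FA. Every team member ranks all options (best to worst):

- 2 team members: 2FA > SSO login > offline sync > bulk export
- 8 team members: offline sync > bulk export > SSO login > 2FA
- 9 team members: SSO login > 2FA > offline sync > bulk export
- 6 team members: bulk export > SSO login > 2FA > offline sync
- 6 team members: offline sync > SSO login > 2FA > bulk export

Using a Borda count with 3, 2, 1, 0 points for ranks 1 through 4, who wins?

SSO login

offline sync: 2·1 + 8·3 + 9·1 + 6·0 + 6·3 = 53
SSO login: 2·2 + 8·1 + 9·3 + 6·2 + 6·2 = 63
bulk export: 2·0 + 8·2 + 9·0 + 6·3 + 6·0 = 34
2FA: 2·3 + 8·0 + 9·2 + 6·1 + 6·1 = 36
SSO login has the highest Borda score (63).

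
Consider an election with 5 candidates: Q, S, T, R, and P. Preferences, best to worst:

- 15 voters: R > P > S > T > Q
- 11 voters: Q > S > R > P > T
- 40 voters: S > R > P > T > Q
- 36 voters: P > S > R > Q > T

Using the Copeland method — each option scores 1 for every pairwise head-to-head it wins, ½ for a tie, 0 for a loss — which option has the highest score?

S

Q: loses to S, T, R, and P → score 0.
S: beats Q, T, and R; ties P → score 3.5.
T: beats Q; loses to S, R, and P → score 1.
R: beats Q, T, and P; loses to S → score 3.
P: beats Q and T; ties S; loses to R → score 2.5.
S has the best pairwise record.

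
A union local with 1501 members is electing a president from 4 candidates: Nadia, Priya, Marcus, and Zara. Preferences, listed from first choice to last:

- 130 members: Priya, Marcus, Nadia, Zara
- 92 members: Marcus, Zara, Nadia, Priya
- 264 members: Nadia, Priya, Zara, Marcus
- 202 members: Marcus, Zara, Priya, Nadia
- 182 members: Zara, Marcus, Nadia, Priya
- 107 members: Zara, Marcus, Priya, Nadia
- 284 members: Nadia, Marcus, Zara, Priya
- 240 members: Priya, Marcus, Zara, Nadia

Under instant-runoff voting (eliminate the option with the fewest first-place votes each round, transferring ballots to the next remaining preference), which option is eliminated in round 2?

Round 1: Nadia 548, Priya 370, Marcus 294, Zara 289. Eliminate Zara.
Round 2: Nadia 548, Priya 370, Marcus 583. Eliminate Priya.

Priya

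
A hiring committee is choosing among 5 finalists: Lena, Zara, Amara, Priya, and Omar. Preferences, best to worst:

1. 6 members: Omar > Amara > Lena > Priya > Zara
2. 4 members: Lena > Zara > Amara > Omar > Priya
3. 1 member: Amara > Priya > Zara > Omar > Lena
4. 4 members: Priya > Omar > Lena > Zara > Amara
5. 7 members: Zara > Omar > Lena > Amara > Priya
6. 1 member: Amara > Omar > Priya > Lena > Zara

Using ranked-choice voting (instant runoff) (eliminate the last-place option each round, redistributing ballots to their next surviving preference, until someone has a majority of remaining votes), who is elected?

Zara

Round 1: Lena 4, Zara 7, Amara 2, Priya 4, Omar 6. Eliminate Amara.
Round 2: Lena 4, Zara 7, Priya 5, Omar 7. Eliminate Lena.
Round 3: Zara 11, Priya 5, Omar 7. Eliminate Priya.
Round 4: Zara 12, Omar 11. Zara has a majority.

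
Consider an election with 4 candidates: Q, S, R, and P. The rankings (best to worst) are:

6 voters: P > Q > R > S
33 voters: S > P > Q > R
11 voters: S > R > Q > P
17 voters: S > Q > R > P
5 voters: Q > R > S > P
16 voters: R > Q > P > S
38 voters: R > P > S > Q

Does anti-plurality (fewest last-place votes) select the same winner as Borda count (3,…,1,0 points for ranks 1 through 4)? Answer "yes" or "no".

yes

Anti-plurality — last-place votes: Q 38, S 22, R 33, P 33. Winner: S.
Borda — scores: Q 137, S 226, R 217, P 176. Winner: S.
The two methods agree.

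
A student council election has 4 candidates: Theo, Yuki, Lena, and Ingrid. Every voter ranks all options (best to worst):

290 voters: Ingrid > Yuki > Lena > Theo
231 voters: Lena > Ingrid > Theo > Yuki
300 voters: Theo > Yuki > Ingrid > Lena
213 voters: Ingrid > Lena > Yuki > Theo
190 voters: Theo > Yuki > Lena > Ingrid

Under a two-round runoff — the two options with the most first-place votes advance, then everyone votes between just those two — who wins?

Ingrid

Round 1 first-place votes: Theo 490, Yuki 0, Lena 231, Ingrid 503.
Ingrid and Theo advance.
Runoff: Ingrid is preferred to Theo by 734 voters; Theo by 490.
Ingrid wins the runoff.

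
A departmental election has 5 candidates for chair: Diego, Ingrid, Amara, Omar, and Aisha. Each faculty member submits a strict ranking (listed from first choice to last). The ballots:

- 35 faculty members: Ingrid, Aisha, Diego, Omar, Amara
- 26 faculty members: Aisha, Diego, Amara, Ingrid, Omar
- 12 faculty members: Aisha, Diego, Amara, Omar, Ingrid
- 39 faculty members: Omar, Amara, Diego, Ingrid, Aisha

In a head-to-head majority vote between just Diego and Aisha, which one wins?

Voters preferring Diego to Aisha: 39; preferring Aisha to Diego: 73.
Aisha wins the head-to-head.

Aisha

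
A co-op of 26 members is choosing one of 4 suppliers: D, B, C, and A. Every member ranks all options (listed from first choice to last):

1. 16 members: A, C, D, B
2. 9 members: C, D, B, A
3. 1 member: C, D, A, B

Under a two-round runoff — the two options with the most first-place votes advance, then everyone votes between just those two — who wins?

A

Round 1 first-place votes: D 0, B 0, C 10, A 16.
A and C advance.
Runoff: A is preferred to C by 16 voters; C by 10.
A wins the runoff.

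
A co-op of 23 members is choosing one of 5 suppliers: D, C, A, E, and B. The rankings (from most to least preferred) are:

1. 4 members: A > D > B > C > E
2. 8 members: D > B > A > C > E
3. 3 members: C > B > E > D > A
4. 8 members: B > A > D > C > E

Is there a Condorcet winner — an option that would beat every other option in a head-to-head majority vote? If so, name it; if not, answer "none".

Checking pairwise contests:
A beats D 12–11.
D beats C 20–3.
B beats A 19–4.
D beats E 20–3.
D beats B 12–11.
Every option loses at least one head-to-head, so there is no Condorcet winner.

none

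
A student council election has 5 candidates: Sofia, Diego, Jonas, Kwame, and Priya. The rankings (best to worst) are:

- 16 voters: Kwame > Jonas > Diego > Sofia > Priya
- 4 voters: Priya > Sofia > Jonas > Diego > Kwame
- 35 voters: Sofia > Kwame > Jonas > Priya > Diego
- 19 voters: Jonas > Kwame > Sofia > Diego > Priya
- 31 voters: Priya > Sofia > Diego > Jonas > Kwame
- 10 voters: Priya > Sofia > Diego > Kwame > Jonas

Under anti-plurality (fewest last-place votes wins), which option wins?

Last-place votes: Sofia 0, Diego 35, Jonas 10, Kwame 35, Priya 35.
Sofia is ranked last by the fewest voters, so Sofia wins.

Sofia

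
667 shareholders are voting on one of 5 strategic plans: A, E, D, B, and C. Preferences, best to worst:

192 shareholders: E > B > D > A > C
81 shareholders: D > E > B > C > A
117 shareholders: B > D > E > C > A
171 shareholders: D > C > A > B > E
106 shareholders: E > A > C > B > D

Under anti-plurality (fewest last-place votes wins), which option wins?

Last-place votes: A 198, E 171, D 106, B 0, C 192.
B is ranked last by the fewest voters, so B wins.

B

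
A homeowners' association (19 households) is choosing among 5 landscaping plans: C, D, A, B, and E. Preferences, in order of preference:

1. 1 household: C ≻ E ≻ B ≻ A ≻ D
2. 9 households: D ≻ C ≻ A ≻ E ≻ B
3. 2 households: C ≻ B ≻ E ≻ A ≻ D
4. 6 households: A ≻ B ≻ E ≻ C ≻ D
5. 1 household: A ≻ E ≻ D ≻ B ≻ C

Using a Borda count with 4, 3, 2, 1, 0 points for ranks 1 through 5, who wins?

C: 1·4 + 9·3 + 2·4 + 6·1 + 1·0 = 45
D: 1·0 + 9·4 + 2·0 + 6·0 + 1·2 = 38
A: 1·1 + 9·2 + 2·1 + 6·4 + 1·4 = 49
B: 1·2 + 9·0 + 2·3 + 6·3 + 1·1 = 27
E: 1·3 + 9·1 + 2·2 + 6·2 + 1·3 = 31
A has the highest Borda score (49).

A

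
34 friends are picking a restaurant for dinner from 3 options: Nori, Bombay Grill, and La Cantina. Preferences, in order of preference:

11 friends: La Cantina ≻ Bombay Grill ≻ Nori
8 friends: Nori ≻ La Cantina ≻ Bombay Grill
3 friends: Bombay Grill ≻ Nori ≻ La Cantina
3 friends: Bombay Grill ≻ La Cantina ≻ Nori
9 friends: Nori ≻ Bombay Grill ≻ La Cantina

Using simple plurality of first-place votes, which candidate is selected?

First-place votes: Nori 17, Bombay Grill 6, La Cantina 11.
Nori has the most first-place votes.

Nori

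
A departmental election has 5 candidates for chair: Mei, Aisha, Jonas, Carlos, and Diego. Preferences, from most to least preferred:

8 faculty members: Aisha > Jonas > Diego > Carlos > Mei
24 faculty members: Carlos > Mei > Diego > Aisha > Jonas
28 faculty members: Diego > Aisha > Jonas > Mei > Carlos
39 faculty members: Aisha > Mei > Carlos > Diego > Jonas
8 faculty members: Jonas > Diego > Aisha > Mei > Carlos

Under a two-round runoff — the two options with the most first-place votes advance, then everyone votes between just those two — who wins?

Round 1 first-place votes: Mei 0, Aisha 47, Jonas 8, Carlos 24, Diego 28.
Aisha and Diego advance.
Runoff: Aisha is preferred to Diego by 47 voters; Diego by 60.
Diego wins the runoff.

Diego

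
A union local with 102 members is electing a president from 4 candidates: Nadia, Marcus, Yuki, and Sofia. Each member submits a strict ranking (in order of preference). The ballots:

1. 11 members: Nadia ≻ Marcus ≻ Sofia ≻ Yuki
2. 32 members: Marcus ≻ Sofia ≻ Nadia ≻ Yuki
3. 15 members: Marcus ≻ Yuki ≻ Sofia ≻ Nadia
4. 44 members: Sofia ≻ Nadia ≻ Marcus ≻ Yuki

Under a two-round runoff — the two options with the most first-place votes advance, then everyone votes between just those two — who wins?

Marcus

Round 1 first-place votes: Nadia 11, Marcus 47, Yuki 0, Sofia 44.
Marcus and Sofia advance.
Runoff: Marcus is preferred to Sofia by 58 voters; Sofia by 44.
Marcus wins the runoff.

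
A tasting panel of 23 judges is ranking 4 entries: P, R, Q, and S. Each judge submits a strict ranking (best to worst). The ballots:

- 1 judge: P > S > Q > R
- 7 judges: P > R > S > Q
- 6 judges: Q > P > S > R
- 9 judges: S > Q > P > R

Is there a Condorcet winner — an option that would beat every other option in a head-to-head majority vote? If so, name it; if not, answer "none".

Checking pairwise contests:
Q beats P 15–8.
P beats R 23–0.
S beats Q 17–6.
P beats S 14–9.
Every option loses at least one head-to-head, so there is no Condorcet winner.

none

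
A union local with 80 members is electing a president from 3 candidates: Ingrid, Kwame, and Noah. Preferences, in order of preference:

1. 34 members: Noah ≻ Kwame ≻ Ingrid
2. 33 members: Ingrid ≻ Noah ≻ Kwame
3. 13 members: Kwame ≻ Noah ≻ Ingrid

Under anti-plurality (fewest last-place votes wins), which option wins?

Last-place votes: Ingrid 47, Kwame 33, Noah 0.
Noah is ranked last by the fewest voters, so Noah wins.

Noah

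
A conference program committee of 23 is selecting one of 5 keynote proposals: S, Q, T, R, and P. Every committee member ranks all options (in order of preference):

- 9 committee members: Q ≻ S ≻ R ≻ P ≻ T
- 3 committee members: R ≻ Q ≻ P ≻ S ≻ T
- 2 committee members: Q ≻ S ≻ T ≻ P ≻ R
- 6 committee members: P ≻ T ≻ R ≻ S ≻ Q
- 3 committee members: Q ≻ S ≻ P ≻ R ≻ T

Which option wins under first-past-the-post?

Q

First-place votes: S 0, Q 14, T 0, R 3, P 6.
Q has the most first-place votes.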